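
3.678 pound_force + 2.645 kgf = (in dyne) 4.23e+06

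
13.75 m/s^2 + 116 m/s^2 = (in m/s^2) 129.8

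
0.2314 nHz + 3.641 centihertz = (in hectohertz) 0.0003641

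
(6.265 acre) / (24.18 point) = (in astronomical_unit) 1.987e-05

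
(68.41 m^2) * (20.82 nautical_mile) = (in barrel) 1.659e+07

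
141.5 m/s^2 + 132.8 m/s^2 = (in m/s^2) 274.3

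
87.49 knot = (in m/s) 45.01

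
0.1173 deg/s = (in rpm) 0.01955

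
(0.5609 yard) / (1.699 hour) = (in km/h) 0.0003019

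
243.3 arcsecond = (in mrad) 1.18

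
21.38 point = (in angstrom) 7.542e+07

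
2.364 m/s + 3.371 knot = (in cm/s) 409.8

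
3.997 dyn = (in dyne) 3.997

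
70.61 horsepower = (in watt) 5.265e+04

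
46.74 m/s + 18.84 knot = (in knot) 109.7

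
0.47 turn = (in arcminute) 1.015e+04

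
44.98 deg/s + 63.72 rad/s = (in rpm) 616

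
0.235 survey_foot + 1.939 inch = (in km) 0.0001209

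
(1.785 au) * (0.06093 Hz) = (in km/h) 5.857e+10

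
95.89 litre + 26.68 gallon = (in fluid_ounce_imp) 6929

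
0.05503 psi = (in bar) 0.003794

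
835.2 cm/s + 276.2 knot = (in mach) 0.4418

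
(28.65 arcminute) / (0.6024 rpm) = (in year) 4.189e-09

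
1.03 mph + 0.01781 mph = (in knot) 0.9105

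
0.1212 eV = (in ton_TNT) 4.641e-30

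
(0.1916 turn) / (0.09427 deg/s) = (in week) 0.00121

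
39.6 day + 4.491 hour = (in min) 5.729e+04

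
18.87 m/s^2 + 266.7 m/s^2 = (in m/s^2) 285.6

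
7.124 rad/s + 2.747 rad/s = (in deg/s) 565.6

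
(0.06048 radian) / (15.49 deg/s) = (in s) 0.2237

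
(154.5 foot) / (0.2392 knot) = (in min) 6.378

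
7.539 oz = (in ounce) 7.539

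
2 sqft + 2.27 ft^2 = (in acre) 9.803e-05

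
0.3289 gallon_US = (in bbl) 0.007831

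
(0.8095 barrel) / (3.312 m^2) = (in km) 3.886e-05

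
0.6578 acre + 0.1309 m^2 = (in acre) 0.6578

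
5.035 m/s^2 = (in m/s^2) 5.035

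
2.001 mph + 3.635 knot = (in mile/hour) 6.184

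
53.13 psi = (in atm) 3.615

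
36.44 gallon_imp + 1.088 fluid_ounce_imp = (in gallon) 43.77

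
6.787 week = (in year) 0.1302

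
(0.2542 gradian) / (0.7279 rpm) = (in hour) 1.455e-05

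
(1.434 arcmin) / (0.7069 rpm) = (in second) 0.005635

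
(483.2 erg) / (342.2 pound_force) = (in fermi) 3.174e+07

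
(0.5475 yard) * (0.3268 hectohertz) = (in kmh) 58.9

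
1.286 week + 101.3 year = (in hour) 8.876e+05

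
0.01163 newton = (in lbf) 0.002615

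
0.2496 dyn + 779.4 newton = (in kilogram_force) 79.48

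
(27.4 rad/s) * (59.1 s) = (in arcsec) 3.34e+08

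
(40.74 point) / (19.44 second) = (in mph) 0.001654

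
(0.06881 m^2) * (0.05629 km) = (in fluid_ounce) 1.31e+05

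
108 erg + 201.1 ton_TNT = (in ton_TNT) 201.1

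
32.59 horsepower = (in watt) 2.43e+04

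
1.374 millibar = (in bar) 0.001374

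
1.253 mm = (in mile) 7.786e-07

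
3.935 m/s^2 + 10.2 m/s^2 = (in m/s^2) 14.13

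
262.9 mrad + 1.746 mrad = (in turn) 0.04212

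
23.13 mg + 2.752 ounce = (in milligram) 7.804e+04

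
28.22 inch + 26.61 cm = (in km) 0.0009829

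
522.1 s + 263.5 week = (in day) 1845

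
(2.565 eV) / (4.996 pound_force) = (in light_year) 1.955e-36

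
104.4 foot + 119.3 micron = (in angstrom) 3.182e+11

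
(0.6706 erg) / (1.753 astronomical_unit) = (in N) 2.557e-19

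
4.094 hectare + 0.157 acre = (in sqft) 4.475e+05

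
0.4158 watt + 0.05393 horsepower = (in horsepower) 0.05449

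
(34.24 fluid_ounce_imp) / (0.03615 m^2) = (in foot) 0.08829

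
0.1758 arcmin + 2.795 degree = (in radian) 0.04883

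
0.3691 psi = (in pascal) 2545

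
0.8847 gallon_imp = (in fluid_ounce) 136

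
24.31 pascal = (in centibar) 0.02431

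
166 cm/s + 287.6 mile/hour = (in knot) 253.1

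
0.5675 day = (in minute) 817.2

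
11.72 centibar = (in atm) 0.1157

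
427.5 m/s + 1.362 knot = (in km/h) 1542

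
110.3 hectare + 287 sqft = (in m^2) 1.103e+06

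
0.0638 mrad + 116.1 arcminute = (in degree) 1.939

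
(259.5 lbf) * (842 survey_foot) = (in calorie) 7.08e+04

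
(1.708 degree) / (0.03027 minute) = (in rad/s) 0.01641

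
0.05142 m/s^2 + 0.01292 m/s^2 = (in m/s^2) 0.06434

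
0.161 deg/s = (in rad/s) 0.00281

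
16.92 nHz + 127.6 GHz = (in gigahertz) 127.6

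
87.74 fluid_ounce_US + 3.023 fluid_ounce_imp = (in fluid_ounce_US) 90.64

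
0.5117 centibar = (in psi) 0.07422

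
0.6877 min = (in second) 41.26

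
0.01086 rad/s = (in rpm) 0.1037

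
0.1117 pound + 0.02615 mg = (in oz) 1.787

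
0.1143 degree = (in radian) 0.001995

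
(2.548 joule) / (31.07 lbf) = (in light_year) 1.949e-18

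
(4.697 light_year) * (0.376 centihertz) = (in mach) 4.907e+11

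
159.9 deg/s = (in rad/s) 2.791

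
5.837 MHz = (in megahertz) 5.837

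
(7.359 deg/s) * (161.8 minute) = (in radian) 1247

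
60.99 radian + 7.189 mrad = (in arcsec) 1.258e+07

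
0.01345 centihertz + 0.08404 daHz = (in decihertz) 8.405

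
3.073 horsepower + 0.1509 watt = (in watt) 2292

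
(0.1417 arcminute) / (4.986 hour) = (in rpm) 2.193e-08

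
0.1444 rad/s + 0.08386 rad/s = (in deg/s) 13.08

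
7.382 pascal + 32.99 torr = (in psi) 0.639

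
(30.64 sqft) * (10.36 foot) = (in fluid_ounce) 3.039e+05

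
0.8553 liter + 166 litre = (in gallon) 44.08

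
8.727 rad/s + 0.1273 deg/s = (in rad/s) 8.729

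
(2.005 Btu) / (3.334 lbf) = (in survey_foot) 468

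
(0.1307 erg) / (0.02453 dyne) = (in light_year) 5.632e-18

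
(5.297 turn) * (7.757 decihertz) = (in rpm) 246.5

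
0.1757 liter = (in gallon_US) 0.04642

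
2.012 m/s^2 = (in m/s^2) 2.012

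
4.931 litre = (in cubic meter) 0.004931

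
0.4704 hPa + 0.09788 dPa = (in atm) 0.0004643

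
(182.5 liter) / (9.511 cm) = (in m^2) 1.919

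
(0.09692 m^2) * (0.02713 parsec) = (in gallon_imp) 1.785e+16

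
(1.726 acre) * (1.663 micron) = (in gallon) 3.069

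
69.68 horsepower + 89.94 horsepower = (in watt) 1.19e+05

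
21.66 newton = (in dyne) 2.166e+06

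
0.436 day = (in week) 0.06229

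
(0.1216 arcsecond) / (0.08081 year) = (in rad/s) 2.313e-13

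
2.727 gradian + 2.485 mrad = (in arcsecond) 9348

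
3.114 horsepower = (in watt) 2322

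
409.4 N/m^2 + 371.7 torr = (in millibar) 499.7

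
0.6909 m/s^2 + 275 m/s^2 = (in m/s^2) 275.7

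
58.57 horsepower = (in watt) 4.368e+04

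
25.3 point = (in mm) 8.925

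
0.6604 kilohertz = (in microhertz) 6.604e+08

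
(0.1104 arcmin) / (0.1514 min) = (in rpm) 3.376e-05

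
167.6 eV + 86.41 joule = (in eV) 5.393e+20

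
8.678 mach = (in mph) 6610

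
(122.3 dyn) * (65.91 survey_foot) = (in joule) 0.02457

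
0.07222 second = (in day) 8.359e-07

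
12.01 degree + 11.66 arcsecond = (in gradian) 13.35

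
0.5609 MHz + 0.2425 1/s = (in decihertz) 5.609e+06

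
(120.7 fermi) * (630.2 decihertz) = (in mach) 2.234e-14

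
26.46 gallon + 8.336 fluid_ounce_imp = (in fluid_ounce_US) 3395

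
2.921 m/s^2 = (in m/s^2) 2.921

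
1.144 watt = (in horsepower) 0.001534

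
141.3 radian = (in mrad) 1.413e+05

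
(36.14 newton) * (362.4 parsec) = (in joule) 4.041e+20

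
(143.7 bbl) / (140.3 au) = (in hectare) 1.089e-16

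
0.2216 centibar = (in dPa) 2216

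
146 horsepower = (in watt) 1.089e+05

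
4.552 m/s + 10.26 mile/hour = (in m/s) 9.139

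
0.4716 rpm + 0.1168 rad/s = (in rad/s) 0.1662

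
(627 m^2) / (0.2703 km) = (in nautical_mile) 0.001253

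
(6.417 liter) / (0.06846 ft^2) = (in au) 6.744e-12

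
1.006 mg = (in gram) 0.001006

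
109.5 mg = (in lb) 0.0002414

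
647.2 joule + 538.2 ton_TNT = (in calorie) 5.382e+11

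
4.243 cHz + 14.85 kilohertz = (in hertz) 1.485e+04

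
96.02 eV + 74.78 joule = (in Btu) 0.07088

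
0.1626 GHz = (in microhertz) 1.626e+14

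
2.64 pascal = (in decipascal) 26.4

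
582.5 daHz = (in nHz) 5.825e+12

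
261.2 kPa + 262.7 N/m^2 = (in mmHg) 1961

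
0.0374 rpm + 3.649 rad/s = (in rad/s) 3.653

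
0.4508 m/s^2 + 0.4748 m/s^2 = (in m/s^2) 0.9256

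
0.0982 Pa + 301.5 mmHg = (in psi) 5.83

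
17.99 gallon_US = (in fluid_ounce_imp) 2397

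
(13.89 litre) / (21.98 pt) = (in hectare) 0.0001791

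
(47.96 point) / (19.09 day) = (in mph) 2.295e-08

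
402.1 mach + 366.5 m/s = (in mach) 403.2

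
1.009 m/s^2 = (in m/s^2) 1.009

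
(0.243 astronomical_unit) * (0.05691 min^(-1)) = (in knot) 6.702e+07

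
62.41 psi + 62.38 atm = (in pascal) 6.751e+06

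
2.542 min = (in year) 4.836e-06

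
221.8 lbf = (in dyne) 9.866e+07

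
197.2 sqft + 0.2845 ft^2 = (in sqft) 197.5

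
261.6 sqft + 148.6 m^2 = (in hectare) 0.01729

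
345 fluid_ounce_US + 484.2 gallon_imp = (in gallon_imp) 486.4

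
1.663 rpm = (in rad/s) 0.1741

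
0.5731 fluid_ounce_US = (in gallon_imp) 0.003728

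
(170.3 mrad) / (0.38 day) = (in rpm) 4.953e-05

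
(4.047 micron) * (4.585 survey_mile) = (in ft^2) 0.3214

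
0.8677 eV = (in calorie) 3.323e-20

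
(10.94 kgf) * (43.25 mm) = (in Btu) 0.004398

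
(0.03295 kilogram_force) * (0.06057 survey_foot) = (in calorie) 0.001426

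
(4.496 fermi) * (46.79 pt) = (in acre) 1.834e-20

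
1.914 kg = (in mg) 1.914e+06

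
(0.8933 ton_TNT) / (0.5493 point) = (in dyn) 1.929e+18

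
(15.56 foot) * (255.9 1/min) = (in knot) 39.32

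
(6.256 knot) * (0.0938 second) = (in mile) 0.0001876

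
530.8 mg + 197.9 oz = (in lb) 12.37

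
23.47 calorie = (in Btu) 0.09307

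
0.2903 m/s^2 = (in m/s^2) 0.2903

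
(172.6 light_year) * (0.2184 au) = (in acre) 1.318e+25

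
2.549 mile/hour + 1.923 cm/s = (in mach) 0.003403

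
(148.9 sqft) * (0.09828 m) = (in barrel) 8.551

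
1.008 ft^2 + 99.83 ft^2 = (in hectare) 0.0009368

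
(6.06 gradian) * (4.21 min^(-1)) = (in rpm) 0.06378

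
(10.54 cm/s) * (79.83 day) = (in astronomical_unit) 4.86e-06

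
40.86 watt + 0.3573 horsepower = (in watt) 307.3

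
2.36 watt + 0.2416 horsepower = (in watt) 182.5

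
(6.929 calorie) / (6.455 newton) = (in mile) 0.002791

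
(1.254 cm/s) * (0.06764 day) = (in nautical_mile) 0.03957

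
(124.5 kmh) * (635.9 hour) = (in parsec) 2.566e-09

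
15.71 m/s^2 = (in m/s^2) 15.71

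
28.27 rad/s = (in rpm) 270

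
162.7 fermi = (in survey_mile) 1.011e-16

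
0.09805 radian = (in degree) 5.618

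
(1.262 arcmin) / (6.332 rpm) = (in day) 6.408e-09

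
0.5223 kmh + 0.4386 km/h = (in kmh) 0.9609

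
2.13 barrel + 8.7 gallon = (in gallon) 98.16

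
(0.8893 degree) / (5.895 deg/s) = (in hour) 4.19e-05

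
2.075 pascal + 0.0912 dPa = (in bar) 2.084e-05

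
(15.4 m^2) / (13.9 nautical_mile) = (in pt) 1.696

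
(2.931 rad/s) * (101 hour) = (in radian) 1.066e+06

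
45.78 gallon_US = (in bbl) 1.09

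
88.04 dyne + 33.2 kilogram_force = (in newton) 325.6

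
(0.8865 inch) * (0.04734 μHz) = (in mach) 3.131e-12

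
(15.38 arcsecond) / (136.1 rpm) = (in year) 1.659e-13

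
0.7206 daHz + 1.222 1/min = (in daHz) 0.7226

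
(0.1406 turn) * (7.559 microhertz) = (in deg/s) 0.0003826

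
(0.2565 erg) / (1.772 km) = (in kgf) 1.476e-12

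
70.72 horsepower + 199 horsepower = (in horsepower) 269.7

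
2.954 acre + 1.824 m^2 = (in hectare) 1.196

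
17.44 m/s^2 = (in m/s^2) 17.44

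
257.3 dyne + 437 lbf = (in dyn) 1.944e+08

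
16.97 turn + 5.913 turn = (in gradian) 9153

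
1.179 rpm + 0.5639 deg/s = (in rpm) 1.273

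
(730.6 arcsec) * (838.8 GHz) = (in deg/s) 1.702e+11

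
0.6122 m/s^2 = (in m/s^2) 0.6122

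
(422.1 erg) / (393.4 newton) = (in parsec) 3.477e-24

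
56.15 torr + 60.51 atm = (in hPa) 6.139e+04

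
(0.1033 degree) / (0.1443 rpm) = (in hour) 3.314e-05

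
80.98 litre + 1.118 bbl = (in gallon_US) 68.35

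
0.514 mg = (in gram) 0.000514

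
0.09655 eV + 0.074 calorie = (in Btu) 0.0002935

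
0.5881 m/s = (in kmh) 2.117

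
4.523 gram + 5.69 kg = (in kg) 5.695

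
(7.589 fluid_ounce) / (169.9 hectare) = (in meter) 1.321e-10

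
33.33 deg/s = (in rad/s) 0.5817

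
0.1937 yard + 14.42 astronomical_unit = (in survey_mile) 1.34e+09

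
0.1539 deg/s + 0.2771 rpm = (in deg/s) 1.817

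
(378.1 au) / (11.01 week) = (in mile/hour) 1.9e+07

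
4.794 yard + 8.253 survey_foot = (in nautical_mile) 0.003725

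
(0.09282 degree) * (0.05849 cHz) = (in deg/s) 5.429e-05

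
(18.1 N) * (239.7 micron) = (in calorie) 0.001037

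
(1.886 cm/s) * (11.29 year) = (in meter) 6.715e+06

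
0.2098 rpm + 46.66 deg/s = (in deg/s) 47.92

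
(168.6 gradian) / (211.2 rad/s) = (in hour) 3.483e-06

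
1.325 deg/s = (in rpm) 0.2208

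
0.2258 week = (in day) 1.581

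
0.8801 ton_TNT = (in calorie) 8.801e+08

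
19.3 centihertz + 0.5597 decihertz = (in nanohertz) 2.49e+08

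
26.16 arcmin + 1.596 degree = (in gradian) 2.258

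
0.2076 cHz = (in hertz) 0.002076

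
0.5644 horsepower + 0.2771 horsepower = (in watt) 627.5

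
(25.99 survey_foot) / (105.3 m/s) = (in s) 0.07523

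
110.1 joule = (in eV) 6.872e+20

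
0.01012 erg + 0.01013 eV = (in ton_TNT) 2.419e-19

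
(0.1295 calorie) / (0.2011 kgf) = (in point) 778.8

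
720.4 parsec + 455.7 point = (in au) 1.486e+08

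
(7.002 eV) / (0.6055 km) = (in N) 1.853e-21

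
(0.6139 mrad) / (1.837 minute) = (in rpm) 5.319e-05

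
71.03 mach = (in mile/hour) 5.41e+04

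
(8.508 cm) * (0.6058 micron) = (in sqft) 5.548e-07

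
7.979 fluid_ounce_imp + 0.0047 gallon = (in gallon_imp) 0.05378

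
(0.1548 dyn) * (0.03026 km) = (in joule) 4.684e-05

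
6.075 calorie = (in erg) 2.542e+08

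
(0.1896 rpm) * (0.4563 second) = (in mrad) 9.06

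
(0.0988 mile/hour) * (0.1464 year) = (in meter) 2.039e+05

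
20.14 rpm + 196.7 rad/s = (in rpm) 1898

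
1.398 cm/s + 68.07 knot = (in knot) 68.1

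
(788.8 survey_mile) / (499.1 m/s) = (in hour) 0.7065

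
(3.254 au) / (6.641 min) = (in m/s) 1.222e+09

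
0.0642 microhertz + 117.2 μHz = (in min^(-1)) 0.007036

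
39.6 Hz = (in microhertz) 3.96e+07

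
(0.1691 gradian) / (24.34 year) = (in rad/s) 3.46e-12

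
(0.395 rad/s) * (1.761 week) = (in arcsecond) 8.677e+10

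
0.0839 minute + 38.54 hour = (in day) 1.606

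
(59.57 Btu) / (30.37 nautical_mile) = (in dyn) 1.117e+05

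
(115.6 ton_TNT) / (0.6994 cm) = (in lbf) 1.555e+13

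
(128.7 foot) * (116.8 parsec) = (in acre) 3.494e+16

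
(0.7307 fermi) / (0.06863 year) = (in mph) 7.552e-22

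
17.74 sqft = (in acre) 0.0004073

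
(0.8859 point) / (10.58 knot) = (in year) 1.821e-12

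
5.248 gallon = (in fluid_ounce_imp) 699.2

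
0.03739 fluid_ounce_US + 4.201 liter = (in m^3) 0.004202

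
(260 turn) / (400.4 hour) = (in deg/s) 0.06494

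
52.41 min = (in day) 0.0364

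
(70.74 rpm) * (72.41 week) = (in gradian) 2.065e+10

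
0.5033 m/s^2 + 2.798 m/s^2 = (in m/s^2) 3.301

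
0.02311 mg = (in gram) 2.311e-05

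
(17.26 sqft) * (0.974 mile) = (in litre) 2.513e+06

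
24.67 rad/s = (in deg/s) 1413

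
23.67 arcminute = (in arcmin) 23.67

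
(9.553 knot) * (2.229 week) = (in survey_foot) 2.174e+07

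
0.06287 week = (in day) 0.4401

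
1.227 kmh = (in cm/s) 34.08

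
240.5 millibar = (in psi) 3.488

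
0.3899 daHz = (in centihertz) 389.9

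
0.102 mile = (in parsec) 5.32e-15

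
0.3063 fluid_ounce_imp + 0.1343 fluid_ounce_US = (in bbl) 7.972e-05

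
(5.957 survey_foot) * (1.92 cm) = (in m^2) 0.03486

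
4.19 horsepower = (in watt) 3124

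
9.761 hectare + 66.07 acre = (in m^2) 3.65e+05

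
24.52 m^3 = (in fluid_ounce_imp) 8.63e+05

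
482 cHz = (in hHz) 0.0482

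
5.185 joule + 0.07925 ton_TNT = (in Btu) 3.143e+05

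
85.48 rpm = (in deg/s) 512.9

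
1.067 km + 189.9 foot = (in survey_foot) 3691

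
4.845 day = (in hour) 116.3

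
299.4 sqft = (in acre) 0.006873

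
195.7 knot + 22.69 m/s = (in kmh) 444.1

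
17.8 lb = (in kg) 8.074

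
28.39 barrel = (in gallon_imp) 992.9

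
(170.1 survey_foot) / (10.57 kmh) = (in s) 17.66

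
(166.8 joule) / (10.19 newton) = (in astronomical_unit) 1.094e-10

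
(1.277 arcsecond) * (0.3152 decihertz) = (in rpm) 1.863e-06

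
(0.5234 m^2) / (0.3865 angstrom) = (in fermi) 1.354e+25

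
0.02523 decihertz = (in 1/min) 0.1514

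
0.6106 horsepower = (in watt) 455.3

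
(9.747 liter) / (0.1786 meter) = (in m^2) 0.05457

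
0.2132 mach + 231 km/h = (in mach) 0.4016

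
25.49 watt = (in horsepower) 0.03418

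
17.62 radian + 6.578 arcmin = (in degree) 1010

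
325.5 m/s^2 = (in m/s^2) 325.5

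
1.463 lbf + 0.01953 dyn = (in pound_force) 1.463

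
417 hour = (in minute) 2.502e+04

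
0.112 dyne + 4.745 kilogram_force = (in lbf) 10.46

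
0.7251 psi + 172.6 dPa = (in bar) 0.05017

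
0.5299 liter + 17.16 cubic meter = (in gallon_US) 4533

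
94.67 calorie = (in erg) 3.961e+09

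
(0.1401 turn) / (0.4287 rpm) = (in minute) 0.3268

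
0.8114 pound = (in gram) 368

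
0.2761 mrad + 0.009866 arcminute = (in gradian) 0.01776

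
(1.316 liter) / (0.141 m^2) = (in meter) 0.009333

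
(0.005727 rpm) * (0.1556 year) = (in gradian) 1.873e+05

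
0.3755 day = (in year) 0.001029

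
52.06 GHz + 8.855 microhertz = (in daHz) 5.206e+09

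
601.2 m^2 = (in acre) 0.1486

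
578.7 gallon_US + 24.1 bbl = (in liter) 6022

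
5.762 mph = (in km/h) 9.273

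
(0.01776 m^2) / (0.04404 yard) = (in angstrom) 4.41e+09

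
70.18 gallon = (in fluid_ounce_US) 8983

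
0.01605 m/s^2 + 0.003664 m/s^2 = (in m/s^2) 0.01971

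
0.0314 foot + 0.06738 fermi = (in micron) 9571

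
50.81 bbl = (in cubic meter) 8.078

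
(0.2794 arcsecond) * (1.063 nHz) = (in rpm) 1.375e-14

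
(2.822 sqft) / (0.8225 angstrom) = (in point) 9.035e+12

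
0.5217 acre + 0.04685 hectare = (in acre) 0.6375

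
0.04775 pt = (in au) 1.126e-16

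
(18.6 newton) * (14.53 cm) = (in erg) 2.703e+07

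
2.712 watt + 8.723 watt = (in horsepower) 0.01533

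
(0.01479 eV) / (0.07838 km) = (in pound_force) 6.797e-24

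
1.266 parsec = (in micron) 3.906e+22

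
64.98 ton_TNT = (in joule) 2.719e+11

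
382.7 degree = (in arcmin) 2.296e+04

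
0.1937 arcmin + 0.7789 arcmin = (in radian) 0.0002829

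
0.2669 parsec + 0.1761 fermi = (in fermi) 8.236e+30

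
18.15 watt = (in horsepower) 0.02434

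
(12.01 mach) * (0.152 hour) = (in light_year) 2.365e-10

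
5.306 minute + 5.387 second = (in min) 5.396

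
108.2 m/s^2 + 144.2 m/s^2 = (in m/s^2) 252.4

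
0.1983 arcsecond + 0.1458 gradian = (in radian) 0.002291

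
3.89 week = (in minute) 3.921e+04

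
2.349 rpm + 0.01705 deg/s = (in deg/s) 14.11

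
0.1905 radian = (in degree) 10.91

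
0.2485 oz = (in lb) 0.01553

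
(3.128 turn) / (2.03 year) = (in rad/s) 3.07e-07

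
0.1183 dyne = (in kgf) 1.206e-07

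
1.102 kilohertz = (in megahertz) 0.001102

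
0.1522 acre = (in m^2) 615.9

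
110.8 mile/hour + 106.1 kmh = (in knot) 153.6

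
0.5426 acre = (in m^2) 2196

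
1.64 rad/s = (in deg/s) 93.97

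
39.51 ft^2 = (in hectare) 0.0003671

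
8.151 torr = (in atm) 0.01073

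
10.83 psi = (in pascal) 7.467e+04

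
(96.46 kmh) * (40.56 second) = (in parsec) 3.522e-14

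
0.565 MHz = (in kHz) 565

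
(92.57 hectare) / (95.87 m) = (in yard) 1.056e+04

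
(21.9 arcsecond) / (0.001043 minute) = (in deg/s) 0.09721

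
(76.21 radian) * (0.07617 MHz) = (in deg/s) 3.326e+08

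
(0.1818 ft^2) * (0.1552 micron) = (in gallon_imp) 5.766e-07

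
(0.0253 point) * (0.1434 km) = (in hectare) 1.28e-07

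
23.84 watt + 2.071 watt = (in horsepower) 0.03475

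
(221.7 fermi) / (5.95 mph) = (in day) 9.647e-19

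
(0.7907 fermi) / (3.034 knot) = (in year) 1.606e-23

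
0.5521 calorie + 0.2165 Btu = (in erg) 2.307e+09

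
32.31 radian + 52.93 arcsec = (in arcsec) 6.664e+06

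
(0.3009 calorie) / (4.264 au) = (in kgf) 2.013e-13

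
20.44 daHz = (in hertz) 204.4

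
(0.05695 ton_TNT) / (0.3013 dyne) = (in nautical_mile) 4.27e+10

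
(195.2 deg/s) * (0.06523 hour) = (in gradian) 5.093e+04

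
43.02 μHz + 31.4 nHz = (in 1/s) 4.305e-05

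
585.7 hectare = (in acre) 1447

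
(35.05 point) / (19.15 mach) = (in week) 3.135e-12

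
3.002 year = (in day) 1096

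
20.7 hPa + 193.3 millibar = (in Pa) 2.14e+04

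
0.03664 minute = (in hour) 0.0006107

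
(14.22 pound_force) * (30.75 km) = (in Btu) 1844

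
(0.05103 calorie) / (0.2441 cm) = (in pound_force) 19.66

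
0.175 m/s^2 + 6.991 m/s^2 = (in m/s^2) 7.166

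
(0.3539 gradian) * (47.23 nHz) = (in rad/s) 2.626e-10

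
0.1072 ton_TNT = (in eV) 2.799e+27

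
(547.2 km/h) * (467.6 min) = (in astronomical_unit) 2.851e-05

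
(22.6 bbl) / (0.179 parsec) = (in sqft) 7.002e-15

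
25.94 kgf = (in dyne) 2.544e+07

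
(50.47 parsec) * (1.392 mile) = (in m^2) 3.489e+21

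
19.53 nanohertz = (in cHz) 1.953e-06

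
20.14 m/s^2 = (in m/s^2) 20.14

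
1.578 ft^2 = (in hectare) 1.466e-05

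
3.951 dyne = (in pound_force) 8.882e-06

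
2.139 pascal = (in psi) 0.0003102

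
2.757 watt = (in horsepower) 0.003697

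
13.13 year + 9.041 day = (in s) 4.148e+08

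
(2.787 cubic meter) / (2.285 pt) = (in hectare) 0.3457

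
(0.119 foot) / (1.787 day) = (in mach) 6.899e-10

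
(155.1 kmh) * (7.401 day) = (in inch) 1.085e+09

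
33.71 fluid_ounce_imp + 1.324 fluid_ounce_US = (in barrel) 0.006271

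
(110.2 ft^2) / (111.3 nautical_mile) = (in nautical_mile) 2.682e-08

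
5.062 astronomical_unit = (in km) 7.573e+08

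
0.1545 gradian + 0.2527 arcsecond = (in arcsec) 500.8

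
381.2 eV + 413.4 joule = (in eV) 2.58e+21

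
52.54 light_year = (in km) 4.971e+14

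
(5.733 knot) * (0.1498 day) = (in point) 1.082e+08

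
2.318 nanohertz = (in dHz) 2.318e-08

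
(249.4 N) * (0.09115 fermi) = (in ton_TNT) 5.433e-24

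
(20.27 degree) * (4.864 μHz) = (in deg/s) 9.859e-05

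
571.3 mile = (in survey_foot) 3.016e+06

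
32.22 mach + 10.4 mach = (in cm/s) 1.451e+06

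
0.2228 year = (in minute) 1.171e+05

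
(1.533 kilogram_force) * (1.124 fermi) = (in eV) 1.055e+05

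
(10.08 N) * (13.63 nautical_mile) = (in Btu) 241.2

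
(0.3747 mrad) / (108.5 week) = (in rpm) 5.453e-11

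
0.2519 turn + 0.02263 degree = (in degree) 90.71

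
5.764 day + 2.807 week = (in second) 2.196e+06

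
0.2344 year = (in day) 85.56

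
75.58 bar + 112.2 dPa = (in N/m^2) 7.558e+06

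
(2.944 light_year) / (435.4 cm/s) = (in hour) 1.777e+12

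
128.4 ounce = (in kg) 3.64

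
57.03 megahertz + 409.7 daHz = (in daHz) 5.703e+06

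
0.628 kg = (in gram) 628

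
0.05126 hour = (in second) 184.5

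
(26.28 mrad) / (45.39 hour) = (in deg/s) 9.215e-06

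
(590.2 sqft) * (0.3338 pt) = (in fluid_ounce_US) 218.3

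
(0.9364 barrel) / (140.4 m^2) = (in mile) 6.589e-07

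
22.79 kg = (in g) 2.279e+04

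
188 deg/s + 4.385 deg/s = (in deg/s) 192.4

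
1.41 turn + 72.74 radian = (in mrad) 8.16e+04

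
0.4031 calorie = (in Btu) 0.001599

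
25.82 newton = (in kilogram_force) 2.633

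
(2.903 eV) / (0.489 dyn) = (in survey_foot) 3.121e-13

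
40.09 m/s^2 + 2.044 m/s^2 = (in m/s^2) 42.13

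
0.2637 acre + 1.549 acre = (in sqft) 7.896e+04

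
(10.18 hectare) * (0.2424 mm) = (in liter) 2.468e+04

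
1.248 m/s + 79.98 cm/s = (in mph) 4.581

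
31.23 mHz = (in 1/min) 1.874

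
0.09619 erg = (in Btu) 9.117e-12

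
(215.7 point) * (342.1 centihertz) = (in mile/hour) 0.5823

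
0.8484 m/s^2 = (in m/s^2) 0.8484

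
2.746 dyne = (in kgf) 2.8e-06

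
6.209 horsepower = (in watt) 4630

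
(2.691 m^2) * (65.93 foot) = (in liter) 5.408e+04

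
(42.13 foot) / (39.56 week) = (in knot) 1.043e-06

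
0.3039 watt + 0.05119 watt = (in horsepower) 0.0004762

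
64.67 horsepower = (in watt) 4.822e+04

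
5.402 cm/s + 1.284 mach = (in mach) 1.284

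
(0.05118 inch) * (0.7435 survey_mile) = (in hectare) 0.0001555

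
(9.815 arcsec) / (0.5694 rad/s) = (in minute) 1.393e-06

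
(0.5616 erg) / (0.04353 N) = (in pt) 0.003657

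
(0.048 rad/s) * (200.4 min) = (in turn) 91.86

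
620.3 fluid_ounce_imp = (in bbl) 0.1109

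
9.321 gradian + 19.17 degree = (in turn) 0.07655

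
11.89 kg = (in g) 1.189e+04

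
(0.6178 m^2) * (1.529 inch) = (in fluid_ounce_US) 811.3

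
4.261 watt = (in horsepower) 0.005714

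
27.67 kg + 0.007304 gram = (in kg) 27.67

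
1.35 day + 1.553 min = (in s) 1.167e+05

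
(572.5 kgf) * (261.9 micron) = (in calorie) 0.3514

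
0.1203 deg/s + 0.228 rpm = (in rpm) 0.248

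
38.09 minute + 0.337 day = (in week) 0.05192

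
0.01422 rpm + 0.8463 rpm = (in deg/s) 5.163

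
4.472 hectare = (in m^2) 4.472e+04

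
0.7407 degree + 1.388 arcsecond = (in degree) 0.7411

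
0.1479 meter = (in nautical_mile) 7.986e-05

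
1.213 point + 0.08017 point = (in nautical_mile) 2.463e-07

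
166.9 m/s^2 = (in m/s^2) 166.9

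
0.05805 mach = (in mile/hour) 44.22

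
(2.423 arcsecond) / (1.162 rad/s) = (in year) 3.206e-13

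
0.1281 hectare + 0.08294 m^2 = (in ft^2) 1.379e+04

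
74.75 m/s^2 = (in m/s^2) 74.75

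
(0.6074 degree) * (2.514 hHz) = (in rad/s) 2.665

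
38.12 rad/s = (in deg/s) 2184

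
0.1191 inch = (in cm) 0.3025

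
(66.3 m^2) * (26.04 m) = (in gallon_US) 4.561e+05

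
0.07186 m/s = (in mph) 0.1607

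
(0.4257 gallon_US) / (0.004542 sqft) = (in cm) 381.9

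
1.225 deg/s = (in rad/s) 0.02138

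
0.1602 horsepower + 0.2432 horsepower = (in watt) 300.8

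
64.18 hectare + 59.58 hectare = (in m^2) 1.238e+06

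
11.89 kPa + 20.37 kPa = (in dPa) 3.226e+05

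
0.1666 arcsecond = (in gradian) 5.142e-05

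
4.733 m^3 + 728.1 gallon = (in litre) 7489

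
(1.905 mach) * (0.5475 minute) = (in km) 21.31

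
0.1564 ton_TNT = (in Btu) 6.202e+05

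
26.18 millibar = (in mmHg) 19.64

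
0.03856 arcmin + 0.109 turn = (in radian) 0.6849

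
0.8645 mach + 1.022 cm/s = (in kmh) 1060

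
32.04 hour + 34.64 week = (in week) 34.83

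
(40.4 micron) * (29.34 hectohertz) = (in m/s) 0.1185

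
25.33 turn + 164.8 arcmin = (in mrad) 1.592e+05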